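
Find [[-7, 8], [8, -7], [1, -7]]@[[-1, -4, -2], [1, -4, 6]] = C[0][0] = (-7)*(-1) + (8)*(1) = 15
C[0][1] = (-7)*(-4) + (8)*(-4) = -4
C[0][2] = (-7)*(-2) + (8)*(6) = 62
C[1][0] = (8)*(-1) + (-7)*(1) = -15
C[1][1] = (8)*(-4) + (-7)*(-4) = -4
C[1][2] = (8)*(-2) + (-7)*(6) = -58
... (3 more cells)
= [[15, -4, 62], [-15, -4, -58], [-8, 24, -44]]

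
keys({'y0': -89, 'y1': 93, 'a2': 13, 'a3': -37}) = ['y0', 'y1', 'a2', 'a3']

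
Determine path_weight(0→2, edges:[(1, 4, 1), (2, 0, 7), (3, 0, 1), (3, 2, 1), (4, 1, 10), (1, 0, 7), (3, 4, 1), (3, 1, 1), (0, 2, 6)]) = w(0→2)=6
= 6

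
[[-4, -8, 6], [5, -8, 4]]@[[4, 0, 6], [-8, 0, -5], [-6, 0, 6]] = [[12, 0, 52], [60, 0, 94]]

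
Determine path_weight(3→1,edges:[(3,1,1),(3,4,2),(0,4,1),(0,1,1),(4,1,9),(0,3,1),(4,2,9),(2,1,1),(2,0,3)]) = w(3→1)=1
= 1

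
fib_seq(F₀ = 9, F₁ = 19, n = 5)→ [9, 19, 28, 47, 75]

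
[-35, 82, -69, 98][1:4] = [82, -69, 98]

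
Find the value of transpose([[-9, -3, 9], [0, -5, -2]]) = [[-9, 0], [-3, -5], [9, -2]]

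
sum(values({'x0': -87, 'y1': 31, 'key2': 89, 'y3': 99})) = 132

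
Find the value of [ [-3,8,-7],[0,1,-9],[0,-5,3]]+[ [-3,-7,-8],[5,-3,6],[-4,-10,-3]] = [[-6, 1, -15], [5, -2, -3], [-4, -15, 0]]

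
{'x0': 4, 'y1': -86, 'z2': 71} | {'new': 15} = {'x0': 4, 'y1': -86, 'z2': 71, 'new': 15}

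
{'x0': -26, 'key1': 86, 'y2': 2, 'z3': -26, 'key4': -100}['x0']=-26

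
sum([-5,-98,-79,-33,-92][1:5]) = -302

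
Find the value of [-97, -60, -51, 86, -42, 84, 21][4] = -42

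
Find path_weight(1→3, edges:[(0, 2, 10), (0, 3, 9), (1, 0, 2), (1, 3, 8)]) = 8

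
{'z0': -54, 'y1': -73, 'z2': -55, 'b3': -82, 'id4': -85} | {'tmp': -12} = {'z0': -54, 'y1': -73, 'z2': -55, 'b3': -82, 'id4': -85, 'tmp': -12}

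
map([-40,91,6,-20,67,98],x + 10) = [-30, 101, 16, -10, 77, 108]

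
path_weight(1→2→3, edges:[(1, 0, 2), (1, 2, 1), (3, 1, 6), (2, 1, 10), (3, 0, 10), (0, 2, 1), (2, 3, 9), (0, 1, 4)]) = w(1→2)=1 + w(2→3)=9
= 10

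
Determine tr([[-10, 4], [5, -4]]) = -14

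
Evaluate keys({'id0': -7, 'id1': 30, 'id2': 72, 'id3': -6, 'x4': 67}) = ['id0', 'id1', 'id2', 'id3', 'x4']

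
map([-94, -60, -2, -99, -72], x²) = (-94)²=8836, (-60)²=3600, (-2)²=4, (-99)²=9801, (-72)²=5184
= [8836, 3600, 4, 9801, 5184]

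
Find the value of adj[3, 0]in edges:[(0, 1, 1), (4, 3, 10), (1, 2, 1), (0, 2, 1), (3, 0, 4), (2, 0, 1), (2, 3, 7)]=4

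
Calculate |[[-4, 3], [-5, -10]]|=(-4)*(-10) - (3)*(-5)
= 55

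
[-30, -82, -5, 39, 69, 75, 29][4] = 69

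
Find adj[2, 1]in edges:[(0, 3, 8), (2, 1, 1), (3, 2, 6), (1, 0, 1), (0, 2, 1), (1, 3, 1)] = 1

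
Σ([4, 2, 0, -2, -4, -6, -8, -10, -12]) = -36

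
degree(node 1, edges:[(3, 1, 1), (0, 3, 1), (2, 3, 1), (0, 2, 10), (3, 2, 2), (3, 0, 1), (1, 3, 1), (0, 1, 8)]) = incident: (3,1), (1,3), (0,1)
= 3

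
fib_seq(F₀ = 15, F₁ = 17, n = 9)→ F_2 = F_1 + F_0 = 32
F_3 = F_2 + F_1 = 49
F_4 = F_3 + F_2 = 81
...
= [15, 17, 32, 49, 81, 130, 211, 341, 552]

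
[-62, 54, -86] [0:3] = [-62, 54, -86]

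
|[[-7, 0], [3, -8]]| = 56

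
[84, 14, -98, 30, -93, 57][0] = 84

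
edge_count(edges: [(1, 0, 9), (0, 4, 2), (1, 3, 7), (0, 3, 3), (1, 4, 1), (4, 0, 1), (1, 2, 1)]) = 7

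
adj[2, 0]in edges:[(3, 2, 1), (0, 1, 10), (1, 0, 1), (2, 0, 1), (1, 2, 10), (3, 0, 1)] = 1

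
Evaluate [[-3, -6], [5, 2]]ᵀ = [[-3, 5], [-6, 2]]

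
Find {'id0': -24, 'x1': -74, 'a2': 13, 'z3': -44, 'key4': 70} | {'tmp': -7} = {'id0': -24, 'x1': -74, 'a2': 13, 'z3': -44, 'key4': 70, 'tmp': -7}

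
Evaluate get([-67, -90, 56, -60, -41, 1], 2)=56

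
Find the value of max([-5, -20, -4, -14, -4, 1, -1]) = 1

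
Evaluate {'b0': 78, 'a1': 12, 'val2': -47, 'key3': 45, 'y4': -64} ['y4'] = -64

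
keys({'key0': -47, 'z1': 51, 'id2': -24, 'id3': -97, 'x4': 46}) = ['key0', 'z1', 'id2', 'id3', 'x4']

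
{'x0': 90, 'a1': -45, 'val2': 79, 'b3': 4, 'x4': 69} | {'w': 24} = {'x0': 90, 'a1': -45, 'val2': 79, 'b3': 4, 'x4': 69, 'w': 24}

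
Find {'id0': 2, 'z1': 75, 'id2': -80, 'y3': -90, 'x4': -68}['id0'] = 2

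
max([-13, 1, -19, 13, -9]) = 13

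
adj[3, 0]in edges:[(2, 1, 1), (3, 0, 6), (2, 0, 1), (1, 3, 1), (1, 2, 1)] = 6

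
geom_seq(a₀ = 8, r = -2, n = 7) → [8, -16, 32, -64, 128, -256, 512]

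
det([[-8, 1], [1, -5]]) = 39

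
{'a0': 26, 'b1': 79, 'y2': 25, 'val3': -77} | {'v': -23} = {'a0': 26, 'b1': 79, 'y2': 25, 'val3': -77, 'v': -23}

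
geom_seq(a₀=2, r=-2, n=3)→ [2, -4, 8]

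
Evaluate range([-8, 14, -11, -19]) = 33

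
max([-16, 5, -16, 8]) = 8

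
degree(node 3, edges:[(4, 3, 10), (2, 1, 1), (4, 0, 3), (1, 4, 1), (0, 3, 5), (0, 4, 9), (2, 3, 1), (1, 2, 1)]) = incident: (4,3), (0,3), (2,3)
= 3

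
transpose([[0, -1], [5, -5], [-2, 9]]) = [[0, 5, -2], [-1, -5, 9]]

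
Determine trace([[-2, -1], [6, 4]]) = 2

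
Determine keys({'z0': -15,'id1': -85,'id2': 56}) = ['z0', 'id1', 'id2']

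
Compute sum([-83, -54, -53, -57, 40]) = -207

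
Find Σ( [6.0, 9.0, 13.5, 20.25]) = 48.75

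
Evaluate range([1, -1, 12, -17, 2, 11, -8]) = 29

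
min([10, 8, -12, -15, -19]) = -19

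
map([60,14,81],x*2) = 60*2=120, 14*2=28, 81*2=162
= [120, 28, 162]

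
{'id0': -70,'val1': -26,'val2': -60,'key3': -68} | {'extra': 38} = {'id0': -70, 'val1': -26, 'val2': -60, 'key3': -68, 'extra': 38}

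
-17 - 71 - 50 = -138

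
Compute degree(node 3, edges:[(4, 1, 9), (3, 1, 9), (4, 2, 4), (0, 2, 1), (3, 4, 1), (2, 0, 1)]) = 2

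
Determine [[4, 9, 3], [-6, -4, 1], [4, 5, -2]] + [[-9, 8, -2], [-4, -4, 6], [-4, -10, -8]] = [[-5, 17, 1], [-10, -8, 7], [0, -5, -10]]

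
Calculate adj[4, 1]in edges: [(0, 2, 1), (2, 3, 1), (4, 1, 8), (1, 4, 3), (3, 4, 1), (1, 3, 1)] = 8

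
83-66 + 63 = 80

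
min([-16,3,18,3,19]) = -16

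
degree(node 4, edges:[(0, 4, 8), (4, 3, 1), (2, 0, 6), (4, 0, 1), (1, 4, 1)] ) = 4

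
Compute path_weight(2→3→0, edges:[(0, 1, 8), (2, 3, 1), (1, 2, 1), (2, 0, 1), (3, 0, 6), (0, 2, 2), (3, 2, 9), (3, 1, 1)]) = 7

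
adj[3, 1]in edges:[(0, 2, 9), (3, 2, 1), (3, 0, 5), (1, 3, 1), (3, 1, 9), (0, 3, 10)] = 9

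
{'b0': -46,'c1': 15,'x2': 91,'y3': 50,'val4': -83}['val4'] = -83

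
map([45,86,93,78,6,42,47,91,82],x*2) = 45*2=90, 86*2=172, 93*2=186, 78*2=156, 6*2=12, 42*2=84, 47*2=94, 91*2=182, 82*2=164
= [90, 172, 186, 156, 12, 84, 94, 182, 164]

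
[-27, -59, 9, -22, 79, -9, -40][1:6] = [-59, 9, -22, 79, -9]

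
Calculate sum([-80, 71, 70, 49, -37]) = (-80) + 71 + 70 + 49 + (-37)
= 73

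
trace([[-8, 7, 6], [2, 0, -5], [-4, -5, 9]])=1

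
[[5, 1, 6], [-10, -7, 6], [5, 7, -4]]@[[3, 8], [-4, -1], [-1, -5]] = [[5, 9], [-8, -103], [-9, 53]]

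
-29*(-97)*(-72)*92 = -18633312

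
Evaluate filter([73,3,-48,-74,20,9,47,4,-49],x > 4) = keep x where x > 4: 73✓, 3✗, -48✗, -74✗, 20✓, 9✓, 47✓, 4✗, -49✗
= [73, 20, 9, 47]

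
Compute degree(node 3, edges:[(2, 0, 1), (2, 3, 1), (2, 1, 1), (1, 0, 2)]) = incident: (2,3)
= 1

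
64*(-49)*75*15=-3528000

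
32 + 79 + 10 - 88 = 33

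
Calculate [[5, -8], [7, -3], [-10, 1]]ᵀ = [[5, 7, -10], [-8, -3, 1]]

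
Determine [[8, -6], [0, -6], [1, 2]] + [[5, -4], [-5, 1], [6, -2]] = [[13, -10], [-5, -5], [7, 0]]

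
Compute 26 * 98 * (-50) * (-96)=12230400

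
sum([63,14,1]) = 63 + 14 + 1
= 78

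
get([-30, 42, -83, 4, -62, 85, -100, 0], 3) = 4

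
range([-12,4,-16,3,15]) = 31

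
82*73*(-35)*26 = -5447260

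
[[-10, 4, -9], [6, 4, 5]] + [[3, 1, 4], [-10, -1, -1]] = [[-7, 5, -5], [-4, 3, 4]]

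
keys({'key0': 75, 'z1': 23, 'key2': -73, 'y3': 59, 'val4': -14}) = ['key0', 'z1', 'key2', 'y3', 'val4']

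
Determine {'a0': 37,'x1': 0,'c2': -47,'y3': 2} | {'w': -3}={'a0': 37, 'x1': 0, 'c2': -47, 'y3': 2, 'w': -3}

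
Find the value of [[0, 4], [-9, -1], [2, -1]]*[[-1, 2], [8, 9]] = C[0][0] = (0)*(-1) + (4)*(8) = 32
C[0][1] = (0)*(2) + (4)*(9) = 36
C[1][0] = (-9)*(-1) + (-1)*(8) = 1
C[1][1] = (-9)*(2) + (-1)*(9) = -27
C[2][0] = (2)*(-1) + (-1)*(8) = -10
C[2][1] = (2)*(2) + (-1)*(9) = -5
= [[32, 36], [1, -27], [-10, -5]]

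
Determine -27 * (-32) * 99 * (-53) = -4533408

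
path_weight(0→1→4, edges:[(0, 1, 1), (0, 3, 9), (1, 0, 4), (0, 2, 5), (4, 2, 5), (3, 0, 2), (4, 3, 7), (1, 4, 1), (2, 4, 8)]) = w(0→1)=1 + w(1→4)=1
= 2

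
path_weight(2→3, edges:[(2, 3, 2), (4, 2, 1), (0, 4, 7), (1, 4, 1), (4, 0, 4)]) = w(2→3)=2
= 2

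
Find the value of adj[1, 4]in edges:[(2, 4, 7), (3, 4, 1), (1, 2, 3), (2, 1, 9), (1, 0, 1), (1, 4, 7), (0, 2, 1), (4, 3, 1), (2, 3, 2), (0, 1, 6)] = 7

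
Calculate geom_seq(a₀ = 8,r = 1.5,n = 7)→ a_0 = 8*1.5^0 = 8.0
a_1 = 8*1.5^1 = 12.0
a_2 = 8*1.5^2 = 18.0
...
= [8.0, 12.0, 18.0, 27.0, 40.5, 60.75, 91.125]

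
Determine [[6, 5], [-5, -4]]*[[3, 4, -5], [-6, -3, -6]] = C[0][0] = (6)*(3) + (5)*(-6) = -12
C[0][1] = (6)*(4) + (5)*(-3) = 9
C[0][2] = (6)*(-5) + (5)*(-6) = -60
C[1][0] = (-5)*(3) + (-4)*(-6) = 9
C[1][1] = (-5)*(4) + (-4)*(-3) = -8
C[1][2] = (-5)*(-5) + (-4)*(-6) = 49
= [[-12, 9, -60], [9, -8, 49]]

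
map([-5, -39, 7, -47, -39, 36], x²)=(-5)²=25, (-39)²=1521, (7)²=49, (-47)²=2209, (-39)²=1521, (36)²=1296
= [25, 1521, 49, 2209, 1521, 1296]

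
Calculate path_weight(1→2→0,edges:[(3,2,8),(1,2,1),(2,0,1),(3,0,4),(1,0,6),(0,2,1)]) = w(1→2)=1 + w(2→0)=1
= 2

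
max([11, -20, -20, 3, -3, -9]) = 11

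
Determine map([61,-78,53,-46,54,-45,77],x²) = [3721, 6084, 2809, 2116, 2916, 2025, 5929]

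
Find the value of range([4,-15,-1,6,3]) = 21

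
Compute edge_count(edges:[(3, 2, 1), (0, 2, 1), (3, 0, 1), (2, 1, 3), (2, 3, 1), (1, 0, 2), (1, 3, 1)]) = 7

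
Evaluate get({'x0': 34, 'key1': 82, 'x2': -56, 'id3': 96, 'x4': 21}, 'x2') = -56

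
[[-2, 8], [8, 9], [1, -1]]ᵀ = [[-2, 8, 1], [8, 9, -1]]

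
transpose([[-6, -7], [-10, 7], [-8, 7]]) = [[-6, -10, -8], [-7, 7, 7]]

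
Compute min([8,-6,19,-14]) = -14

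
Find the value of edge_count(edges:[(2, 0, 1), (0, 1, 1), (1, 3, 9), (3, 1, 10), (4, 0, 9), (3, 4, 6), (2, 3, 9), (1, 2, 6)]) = 8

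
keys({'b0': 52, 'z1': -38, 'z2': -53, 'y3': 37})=['b0', 'z1', 'z2', 'y3']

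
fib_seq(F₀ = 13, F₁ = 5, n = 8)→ [13, 5, 18, 23, 41, 64, 105, 169]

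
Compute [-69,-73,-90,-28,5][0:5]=[-69, -73, -90, -28, 5]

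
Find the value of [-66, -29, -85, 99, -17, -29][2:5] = [-85, 99, -17]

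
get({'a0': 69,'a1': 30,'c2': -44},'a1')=30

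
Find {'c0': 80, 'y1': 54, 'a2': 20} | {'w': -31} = {'c0': 80, 'y1': 54, 'a2': 20, 'w': -31}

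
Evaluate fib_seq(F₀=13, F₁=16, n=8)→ F_2 = F_1 + F_0 = 29
F_3 = F_2 + F_1 = 45
F_4 = F_3 + F_2 = 74
...
= [13, 16, 29, 45, 74, 119, 193, 312]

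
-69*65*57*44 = -11248380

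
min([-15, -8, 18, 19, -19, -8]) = -19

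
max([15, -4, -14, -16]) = 15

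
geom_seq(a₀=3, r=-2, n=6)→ [3, -6, 12, -24, 48, -96]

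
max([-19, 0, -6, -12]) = 0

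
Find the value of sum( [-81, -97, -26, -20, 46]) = -178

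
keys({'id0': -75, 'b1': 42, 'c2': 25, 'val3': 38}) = ['id0', 'b1', 'c2', 'val3']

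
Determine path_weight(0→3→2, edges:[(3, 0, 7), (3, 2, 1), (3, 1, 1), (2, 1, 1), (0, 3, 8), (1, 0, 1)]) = 9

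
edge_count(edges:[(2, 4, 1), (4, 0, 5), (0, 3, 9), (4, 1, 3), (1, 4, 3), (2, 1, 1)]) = 6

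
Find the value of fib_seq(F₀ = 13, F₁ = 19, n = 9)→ F_2 = F_1 + F_0 = 32
F_3 = F_2 + F_1 = 51
F_4 = F_3 + F_2 = 83
...
= [13, 19, 32, 51, 83, 134, 217, 351, 568]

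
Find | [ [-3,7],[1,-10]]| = 23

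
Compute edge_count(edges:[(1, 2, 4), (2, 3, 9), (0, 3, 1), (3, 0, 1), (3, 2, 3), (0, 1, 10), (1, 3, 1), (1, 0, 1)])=8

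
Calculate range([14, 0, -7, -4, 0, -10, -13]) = 27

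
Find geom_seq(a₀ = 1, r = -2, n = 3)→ a_0 = 1*(-2)^0 = 1
a_1 = 1*(-2)^1 = -2
a_2 = 1*(-2)^2 = 4
= [1, -2, 4]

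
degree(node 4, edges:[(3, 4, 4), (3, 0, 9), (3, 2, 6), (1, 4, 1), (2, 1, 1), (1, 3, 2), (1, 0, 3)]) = 2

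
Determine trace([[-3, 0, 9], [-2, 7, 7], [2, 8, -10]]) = diagonal: (-3) + 7 + (-10)
= -6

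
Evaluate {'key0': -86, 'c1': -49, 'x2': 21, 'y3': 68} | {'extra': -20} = {'key0': -86, 'c1': -49, 'x2': 21, 'y3': 68, 'extra': -20}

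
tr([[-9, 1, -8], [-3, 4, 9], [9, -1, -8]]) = -13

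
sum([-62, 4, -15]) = (-62) + 4 + (-15)
= -73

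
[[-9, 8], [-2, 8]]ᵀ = [[-9, -2], [8, 8]]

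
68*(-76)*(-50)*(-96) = -24806400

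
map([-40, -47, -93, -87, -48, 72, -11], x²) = (-40)²=1600, (-47)²=2209, (-93)²=8649, (-87)²=7569, (-48)²=2304, (72)²=5184, (-11)²=121
= [1600, 2209, 8649, 7569, 2304, 5184, 121]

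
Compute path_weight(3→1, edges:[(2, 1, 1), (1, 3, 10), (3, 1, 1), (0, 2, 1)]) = 1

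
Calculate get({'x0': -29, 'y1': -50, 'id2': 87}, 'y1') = -50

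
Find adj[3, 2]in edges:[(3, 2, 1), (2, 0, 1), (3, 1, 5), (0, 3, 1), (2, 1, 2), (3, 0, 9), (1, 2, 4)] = 1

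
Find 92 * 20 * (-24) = -44160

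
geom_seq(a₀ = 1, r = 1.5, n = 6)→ [1.0, 1.5, 2.25, 3.375, 5.0625, 7.59375]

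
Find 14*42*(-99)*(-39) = 2270268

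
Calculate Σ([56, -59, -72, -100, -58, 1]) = 56 + (-59) + (-72) + (-100) + (-58) + 1
= -232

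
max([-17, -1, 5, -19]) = 5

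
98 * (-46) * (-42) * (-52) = -9845472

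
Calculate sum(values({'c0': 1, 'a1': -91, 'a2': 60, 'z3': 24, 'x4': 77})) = 71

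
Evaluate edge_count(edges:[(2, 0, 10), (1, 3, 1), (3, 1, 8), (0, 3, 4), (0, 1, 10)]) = 5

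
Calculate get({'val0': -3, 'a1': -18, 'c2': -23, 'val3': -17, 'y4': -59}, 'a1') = -18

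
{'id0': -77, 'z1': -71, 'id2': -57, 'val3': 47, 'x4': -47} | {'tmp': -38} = {'id0': -77, 'z1': -71, 'id2': -57, 'val3': 47, 'x4': -47, 'tmp': -38}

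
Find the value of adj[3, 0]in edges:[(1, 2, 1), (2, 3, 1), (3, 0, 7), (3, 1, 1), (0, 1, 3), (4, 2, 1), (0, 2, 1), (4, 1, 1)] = 7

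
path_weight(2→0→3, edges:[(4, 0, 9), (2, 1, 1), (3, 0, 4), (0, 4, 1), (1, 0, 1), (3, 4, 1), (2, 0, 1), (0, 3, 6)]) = w(2→0)=1 + w(0→3)=6
= 7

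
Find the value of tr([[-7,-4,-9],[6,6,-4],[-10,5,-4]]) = -5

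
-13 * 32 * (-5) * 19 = 39520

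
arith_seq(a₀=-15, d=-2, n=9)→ a_0 = -15 + 0*-2 = -15
a_1 = -15 + 1*-2 = -17
a_2 = -15 + 2*-2 = -19
...
= [-15, -17, -19, -21, -23, -25, -27, -29, -31]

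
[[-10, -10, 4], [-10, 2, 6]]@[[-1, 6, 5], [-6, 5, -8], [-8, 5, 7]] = C[0][0] = (-10)*(-1) + (-10)*(-6) + (4)*(-8) = 38
C[0][1] = (-10)*(6) + (-10)*(5) + (4)*(5) = -90
C[0][2] = (-10)*(5) + (-10)*(-8) + (4)*(7) = 58
C[1][0] = (-10)*(-1) + (2)*(-6) + (6)*(-8) = -50
C[1][1] = (-10)*(6) + (2)*(5) + (6)*(5) = -20
C[1][2] = (-10)*(5) + (2)*(-8) + (6)*(7) = -24
= [[38, -90, 58], [-50, -20, -24]]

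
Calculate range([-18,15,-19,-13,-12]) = 34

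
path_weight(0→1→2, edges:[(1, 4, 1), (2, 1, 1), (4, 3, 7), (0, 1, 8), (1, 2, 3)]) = w(0→1)=8 + w(1→2)=3
= 11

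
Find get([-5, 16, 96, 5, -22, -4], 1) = 16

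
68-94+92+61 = 127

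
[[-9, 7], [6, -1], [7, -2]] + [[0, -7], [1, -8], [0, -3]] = [[-9, 0], [7, -9], [7, -5]]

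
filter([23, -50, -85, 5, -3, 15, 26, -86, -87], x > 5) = keep x where x > 5: 23✓, -50✗, -85✗, 5✗, -3✗, 15✓, 26✓, -86✗, -87✗
= [23, 15, 26]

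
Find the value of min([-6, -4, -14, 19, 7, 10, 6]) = -14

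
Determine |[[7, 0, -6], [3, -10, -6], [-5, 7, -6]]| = 888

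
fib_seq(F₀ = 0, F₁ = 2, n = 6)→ [0, 2, 2, 4, 6, 10]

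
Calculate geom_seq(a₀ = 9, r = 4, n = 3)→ a_0 = 9*4^0 = 9
a_1 = 9*4^1 = 36
a_2 = 9*4^2 = 144
= [9, 36, 144]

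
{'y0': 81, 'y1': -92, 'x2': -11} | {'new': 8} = {'y0': 81, 'y1': -92, 'x2': -11, 'new': 8}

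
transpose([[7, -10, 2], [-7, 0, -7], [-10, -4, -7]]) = [[7, -7, -10], [-10, 0, -4], [2, -7, -7]]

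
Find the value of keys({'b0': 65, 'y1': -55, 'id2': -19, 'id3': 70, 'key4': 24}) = ['b0', 'y1', 'id2', 'id3', 'key4']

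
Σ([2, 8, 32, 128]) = 2 + 8 + 32 + 128
= 170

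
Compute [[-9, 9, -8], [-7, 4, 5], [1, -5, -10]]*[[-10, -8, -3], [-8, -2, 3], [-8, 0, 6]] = [[82, 54, 6], [-2, 48, 63], [110, 2, -78]]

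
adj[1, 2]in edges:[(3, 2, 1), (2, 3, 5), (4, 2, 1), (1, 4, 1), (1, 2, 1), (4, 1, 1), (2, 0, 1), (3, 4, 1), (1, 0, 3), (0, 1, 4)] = 1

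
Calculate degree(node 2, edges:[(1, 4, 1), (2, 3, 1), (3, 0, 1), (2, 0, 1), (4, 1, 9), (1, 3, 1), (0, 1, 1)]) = incident: (2,3), (2,0)
= 2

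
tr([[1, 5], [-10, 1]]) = diagonal: 1 + 1
= 2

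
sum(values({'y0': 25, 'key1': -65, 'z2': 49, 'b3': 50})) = 25 + (-65) + 49 + 50
= 59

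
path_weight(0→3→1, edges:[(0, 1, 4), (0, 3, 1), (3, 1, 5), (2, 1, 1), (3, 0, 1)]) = 6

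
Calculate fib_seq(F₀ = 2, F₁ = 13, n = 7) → [2, 13, 15, 28, 43, 71, 114]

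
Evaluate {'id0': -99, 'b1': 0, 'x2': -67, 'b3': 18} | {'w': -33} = {'id0': -99, 'b1': 0, 'x2': -67, 'b3': 18, 'w': -33}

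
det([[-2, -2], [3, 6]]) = (-2)*(6) - (-2)*(3)
= -6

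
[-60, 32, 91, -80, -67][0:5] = [-60, 32, 91, -80, -67]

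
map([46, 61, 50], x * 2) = [92, 122, 100]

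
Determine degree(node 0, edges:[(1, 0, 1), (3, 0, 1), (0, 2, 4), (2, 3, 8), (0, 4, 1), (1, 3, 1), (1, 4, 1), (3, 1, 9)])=4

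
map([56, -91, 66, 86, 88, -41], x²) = [3136, 8281, 4356, 7396, 7744, 1681]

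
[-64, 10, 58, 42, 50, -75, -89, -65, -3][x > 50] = keep x where x > 50: -64✗, 10✗, 58✓, 42✗, 50✗, -75✗, -89✗, -65✗, -3✗
= [58]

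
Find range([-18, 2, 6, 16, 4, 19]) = 37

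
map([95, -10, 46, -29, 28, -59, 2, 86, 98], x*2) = [190, -20, 92, -58, 56, -118, 4, 172, 196]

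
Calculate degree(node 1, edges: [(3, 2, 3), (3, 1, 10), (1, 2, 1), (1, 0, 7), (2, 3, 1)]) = 3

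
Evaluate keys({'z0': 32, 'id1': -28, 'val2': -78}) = ['z0', 'id1', 'val2']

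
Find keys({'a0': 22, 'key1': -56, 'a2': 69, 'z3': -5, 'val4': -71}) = ['a0', 'key1', 'a2', 'z3', 'val4']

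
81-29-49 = 3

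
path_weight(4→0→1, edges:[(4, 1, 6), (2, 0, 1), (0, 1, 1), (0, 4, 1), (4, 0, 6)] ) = w(4→0)=6 + w(0→1)=1
= 7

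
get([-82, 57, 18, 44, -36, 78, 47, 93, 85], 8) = 85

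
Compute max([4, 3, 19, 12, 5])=19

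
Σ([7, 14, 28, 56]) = 7 + 14 + 28 + 56
= 105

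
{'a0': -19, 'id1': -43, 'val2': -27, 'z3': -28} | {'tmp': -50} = {'a0': -19, 'id1': -43, 'val2': -27, 'z3': -28, 'tmp': -50}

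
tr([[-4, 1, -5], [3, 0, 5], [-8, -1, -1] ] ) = -5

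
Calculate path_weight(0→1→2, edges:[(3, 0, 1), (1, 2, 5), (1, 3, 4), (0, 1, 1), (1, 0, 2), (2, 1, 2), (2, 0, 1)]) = 6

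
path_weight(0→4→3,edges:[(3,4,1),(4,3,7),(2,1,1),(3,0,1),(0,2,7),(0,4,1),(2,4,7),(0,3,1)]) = 8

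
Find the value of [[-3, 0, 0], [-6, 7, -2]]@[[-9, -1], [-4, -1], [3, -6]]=[[27, 3], [20, 11]]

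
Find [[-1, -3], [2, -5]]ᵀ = [[-1, 2], [-3, -5]]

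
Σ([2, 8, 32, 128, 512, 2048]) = 2 + 8 + 32 + 128 + 512 + 2048
= 2730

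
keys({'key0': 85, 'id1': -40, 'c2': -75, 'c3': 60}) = ['key0', 'id1', 'c2', 'c3']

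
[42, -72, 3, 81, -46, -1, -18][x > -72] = [42, 3, 81, -46, -1, -18]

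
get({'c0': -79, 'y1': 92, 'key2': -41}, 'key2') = -41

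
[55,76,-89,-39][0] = 55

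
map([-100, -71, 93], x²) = [10000, 5041, 8649]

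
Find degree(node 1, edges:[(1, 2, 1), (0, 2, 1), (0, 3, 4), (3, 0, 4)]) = incident: (1,2)
= 1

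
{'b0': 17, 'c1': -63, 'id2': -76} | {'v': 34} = {'b0': 17, 'c1': -63, 'id2': -76, 'v': 34}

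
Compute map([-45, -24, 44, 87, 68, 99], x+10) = [-35, -14, 54, 97, 78, 109]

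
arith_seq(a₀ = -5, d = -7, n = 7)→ [-5, -12, -19, -26, -33, -40, -47]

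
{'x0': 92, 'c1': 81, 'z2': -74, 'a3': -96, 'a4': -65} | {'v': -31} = {'x0': 92, 'c1': 81, 'z2': -74, 'a3': -96, 'a4': -65, 'v': -31}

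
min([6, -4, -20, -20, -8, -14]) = -20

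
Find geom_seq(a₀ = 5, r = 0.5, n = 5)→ a_0 = 5*0.5^0 = 5.0
a_1 = 5*0.5^1 = 2.5
a_2 = 5*0.5^2 = 1.25
...
= [5.0, 2.5, 1.25, 0.625, 0.3125]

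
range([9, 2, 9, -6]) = 15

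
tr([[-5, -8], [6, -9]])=diagonal: (-5) + (-9)
= -14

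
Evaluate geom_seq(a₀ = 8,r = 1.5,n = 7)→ a_0 = 8*1.5^0 = 8.0
a_1 = 8*1.5^1 = 12.0
a_2 = 8*1.5^2 = 18.0
...
= [8.0, 12.0, 18.0, 27.0, 40.5, 60.75, 91.125]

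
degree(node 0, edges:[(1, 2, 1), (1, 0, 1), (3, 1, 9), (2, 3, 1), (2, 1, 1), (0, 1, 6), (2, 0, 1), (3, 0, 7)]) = 4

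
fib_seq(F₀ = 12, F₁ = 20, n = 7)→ [12, 20, 32, 52, 84, 136, 220]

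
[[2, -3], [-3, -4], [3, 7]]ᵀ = [[2, -3, 3], [-3, -4, 7]]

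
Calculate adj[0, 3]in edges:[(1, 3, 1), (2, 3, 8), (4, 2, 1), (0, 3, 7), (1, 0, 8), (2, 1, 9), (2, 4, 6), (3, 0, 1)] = 7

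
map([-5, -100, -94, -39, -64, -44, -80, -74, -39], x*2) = [-10, -200, -188, -78, -128, -88, -160, -148, -78]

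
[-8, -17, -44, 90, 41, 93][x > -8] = keep x where x > -8: -8✗, -17✗, -44✗, 90✓, 41✓, 93✓
= [90, 41, 93]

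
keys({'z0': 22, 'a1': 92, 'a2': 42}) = ['z0', 'a1', 'a2']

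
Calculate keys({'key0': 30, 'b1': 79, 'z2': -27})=['key0', 'b1', 'z2']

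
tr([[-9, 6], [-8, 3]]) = diagonal: (-9) + 3
= -6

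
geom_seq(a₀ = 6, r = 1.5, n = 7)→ a_0 = 6*1.5^0 = 6.0
a_1 = 6*1.5^1 = 9.0
a_2 = 6*1.5^2 = 13.5
...
= [6.0, 9.0, 13.5, 20.25, 30.375, 45.5625, 68.34375]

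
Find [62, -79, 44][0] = 62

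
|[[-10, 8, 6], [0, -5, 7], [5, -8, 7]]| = (1)*(-10)*det([[-5, 7], [-8, 7]]) + (-1)*(8)*det([[0, 7], [5, 7]]) + (1)*(6)*det([[0, -5], [5, -8]])
= -210 + 280 + 150
= 220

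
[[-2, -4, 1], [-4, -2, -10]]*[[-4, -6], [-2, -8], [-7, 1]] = C[0][0] = (-2)*(-4) + (-4)*(-2) + (1)*(-7) = 9
C[0][1] = (-2)*(-6) + (-4)*(-8) + (1)*(1) = 45
C[1][0] = (-4)*(-4) + (-2)*(-2) + (-10)*(-7) = 90
C[1][1] = (-4)*(-6) + (-2)*(-8) + (-10)*(1) = 30
= [[9, 45], [90, 30]]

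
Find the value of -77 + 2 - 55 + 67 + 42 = -21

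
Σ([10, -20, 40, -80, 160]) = 10 + -20 + 40 + -80 + 160
= 110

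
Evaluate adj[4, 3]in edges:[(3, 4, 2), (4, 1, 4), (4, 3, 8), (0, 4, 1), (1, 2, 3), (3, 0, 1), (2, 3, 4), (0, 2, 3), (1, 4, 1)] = 8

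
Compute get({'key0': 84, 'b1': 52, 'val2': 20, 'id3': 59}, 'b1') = 52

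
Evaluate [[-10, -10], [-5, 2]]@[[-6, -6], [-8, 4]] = C[0][0] = (-10)*(-6) + (-10)*(-8) = 140
C[0][1] = (-10)*(-6) + (-10)*(4) = 20
C[1][0] = (-5)*(-6) + (2)*(-8) = 14
C[1][1] = (-5)*(-6) + (2)*(4) = 38
= [[140, 20], [14, 38]]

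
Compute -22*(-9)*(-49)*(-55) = 533610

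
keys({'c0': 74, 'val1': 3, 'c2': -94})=['c0', 'val1', 'c2']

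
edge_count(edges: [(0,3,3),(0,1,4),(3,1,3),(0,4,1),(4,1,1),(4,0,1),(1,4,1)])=7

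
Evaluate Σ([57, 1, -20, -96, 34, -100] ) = -124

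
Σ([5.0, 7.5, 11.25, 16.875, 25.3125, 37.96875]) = 103.90625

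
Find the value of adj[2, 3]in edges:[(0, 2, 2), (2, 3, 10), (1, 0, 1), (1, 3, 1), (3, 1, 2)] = 10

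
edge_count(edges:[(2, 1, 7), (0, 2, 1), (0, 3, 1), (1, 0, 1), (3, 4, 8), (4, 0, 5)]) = 6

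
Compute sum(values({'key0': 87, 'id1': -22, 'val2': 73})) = 138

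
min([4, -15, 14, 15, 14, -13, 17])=-15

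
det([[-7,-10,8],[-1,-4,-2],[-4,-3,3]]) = (1)*(-7)*det([[-4, -2], [-3, 3]]) + (-1)*(-10)*det([[-1, -2], [-4, 3]]) + (1)*(8)*det([[-1, -4], [-4, -3]])
= 126 + -110 + -104
= -88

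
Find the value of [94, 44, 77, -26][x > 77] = [94]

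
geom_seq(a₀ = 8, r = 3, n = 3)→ a_0 = 8*3^0 = 8
a_1 = 8*3^1 = 24
a_2 = 8*3^2 = 72
= [8, 24, 72]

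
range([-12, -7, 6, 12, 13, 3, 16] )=28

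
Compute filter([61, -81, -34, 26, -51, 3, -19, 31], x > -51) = [61, -34, 26, 3, -19, 31]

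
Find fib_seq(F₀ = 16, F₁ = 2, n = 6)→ F_2 = F_1 + F_0 = 18
F_3 = F_2 + F_1 = 20
F_4 = F_3 + F_2 = 38
...
= [16, 2, 18, 20, 38, 58]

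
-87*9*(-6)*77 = 361746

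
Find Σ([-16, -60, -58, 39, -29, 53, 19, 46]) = -6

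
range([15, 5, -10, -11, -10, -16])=31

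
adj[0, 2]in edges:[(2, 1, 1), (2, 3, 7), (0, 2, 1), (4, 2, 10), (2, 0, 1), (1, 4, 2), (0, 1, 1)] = 1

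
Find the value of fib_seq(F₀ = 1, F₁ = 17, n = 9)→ [1, 17, 18, 35, 53, 88, 141, 229, 370]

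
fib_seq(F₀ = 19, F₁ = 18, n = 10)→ [19, 18, 37, 55, 92, 147, 239, 386, 625, 1011]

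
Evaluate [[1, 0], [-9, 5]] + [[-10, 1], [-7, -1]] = [[-9, 1], [-16, 4]]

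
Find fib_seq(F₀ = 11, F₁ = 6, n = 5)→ F_2 = F_1 + F_0 = 17
F_3 = F_2 + F_1 = 23
F_4 = F_3 + F_2 = 40
= [11, 6, 17, 23, 40]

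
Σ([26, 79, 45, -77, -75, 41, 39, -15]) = 26 + 79 + 45 + (-77) + (-75) + 41 + 39 + (-15)
= 63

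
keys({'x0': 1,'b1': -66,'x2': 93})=['x0', 'b1', 'x2']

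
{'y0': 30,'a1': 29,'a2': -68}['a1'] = 29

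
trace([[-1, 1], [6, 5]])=4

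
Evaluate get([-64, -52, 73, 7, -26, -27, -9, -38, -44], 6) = -9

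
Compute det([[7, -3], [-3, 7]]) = (7)*(7) - (-3)*(-3)
= 40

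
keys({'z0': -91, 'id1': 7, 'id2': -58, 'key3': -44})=['z0', 'id1', 'id2', 'key3']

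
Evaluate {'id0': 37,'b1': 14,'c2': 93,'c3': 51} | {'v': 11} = {'id0': 37, 'b1': 14, 'c2': 93, 'c3': 51, 'v': 11}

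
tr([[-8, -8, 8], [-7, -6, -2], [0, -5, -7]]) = diagonal: (-8) + (-6) + (-7)
= -21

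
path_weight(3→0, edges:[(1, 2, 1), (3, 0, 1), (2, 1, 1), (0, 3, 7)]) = w(3→0)=1
= 1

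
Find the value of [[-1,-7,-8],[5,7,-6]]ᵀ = [[-1, 5], [-7, 7], [-8, -6]]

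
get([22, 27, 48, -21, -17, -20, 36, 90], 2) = 48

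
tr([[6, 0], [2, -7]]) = diagonal: 6 + (-7)
= -1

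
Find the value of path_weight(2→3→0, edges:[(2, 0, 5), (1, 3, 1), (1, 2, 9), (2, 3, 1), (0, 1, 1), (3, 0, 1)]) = w(2→3)=1 + w(3→0)=1
= 2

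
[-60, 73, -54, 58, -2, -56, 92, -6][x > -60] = keep x where x > -60: -60✗, 73✓, -54✓, 58✓, -2✓, -56✓, 92✓, -6✓
= [73, -54, 58, -2, -56, 92, -6]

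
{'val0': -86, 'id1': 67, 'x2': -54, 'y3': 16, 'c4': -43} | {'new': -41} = {'val0': -86, 'id1': 67, 'x2': -54, 'y3': 16, 'c4': -43, 'new': -41}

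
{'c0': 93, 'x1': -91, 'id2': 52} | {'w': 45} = {'c0': 93, 'x1': -91, 'id2': 52, 'w': 45}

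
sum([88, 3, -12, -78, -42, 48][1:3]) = -9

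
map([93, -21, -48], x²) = [8649, 441, 2304]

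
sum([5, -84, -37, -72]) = 5 + (-84) + (-37) + (-72)
= -188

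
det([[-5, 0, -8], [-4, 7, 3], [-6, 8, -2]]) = 110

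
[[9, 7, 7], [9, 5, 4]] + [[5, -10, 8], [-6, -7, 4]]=[[14, -3, 15], [3, -2, 8]]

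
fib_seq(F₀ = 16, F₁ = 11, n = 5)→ F_2 = F_1 + F_0 = 27
F_3 = F_2 + F_1 = 38
F_4 = F_3 + F_2 = 65
= [16, 11, 27, 38, 65]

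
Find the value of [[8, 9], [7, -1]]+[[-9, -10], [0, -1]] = [[-1, -1], [7, -2]]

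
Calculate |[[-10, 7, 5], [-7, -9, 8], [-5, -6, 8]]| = 337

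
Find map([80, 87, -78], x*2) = [160, 174, -156]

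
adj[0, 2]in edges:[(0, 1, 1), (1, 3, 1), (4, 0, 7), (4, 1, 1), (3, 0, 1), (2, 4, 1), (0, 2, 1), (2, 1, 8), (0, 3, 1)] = 1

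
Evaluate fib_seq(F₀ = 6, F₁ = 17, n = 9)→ [6, 17, 23, 40, 63, 103, 166, 269, 435]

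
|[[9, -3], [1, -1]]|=-6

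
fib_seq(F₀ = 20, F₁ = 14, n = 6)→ F_2 = F_1 + F_0 = 34
F_3 = F_2 + F_1 = 48
F_4 = F_3 + F_2 = 82
...
= [20, 14, 34, 48, 82, 130]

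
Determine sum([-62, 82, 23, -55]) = (-62) + 82 + 23 + (-55)
= -12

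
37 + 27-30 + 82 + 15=131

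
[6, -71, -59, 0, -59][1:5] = [-71, -59, 0, -59]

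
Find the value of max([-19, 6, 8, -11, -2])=8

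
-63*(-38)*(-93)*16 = -3562272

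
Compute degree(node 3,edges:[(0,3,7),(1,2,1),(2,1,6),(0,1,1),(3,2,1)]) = incident: (0,3), (3,2)
= 2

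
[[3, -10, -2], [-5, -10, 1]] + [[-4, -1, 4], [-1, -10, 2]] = [[-1, -11, 2], [-6, -20, 3]]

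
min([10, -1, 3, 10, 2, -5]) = -5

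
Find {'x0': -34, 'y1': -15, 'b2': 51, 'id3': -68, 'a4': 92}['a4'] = 92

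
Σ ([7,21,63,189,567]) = 847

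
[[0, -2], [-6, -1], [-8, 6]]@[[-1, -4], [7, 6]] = C[0][0] = (0)*(-1) + (-2)*(7) = -14
C[0][1] = (0)*(-4) + (-2)*(6) = -12
C[1][0] = (-6)*(-1) + (-1)*(7) = -1
C[1][1] = (-6)*(-4) + (-1)*(6) = 18
C[2][0] = (-8)*(-1) + (6)*(7) = 50
C[2][1] = (-8)*(-4) + (6)*(6) = 68
= [[-14, -12], [-1, 18], [50, 68]]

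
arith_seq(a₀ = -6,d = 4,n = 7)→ a_0 = -6 + 0*4 = -6
a_1 = -6 + 1*4 = -2
a_2 = -6 + 2*4 = 2
...
= [-6, -2, 2, 6, 10, 14, 18]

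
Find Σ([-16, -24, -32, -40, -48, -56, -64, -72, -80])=(-16) + (-24) + (-32) + (-40) + (-48) + (-56) + (-64) + (-72) + (-80)
= -432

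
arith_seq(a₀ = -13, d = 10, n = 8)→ a_0 = -13 + 0*10 = -13
a_1 = -13 + 1*10 = -3
a_2 = -13 + 2*10 = 7
...
= [-13, -3, 7, 17, 27, 37, 47, 57]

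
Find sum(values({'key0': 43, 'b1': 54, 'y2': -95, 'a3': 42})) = 44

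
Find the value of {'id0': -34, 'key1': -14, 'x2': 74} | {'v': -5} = {'id0': -34, 'key1': -14, 'x2': 74, 'v': -5}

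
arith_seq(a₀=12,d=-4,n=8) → [12, 8, 4, 0, -4, -8, -12, -16]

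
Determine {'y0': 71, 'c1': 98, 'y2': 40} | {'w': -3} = {'y0': 71, 'c1': 98, 'y2': 40, 'w': -3}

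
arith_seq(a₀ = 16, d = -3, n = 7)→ [16, 13, 10, 7, 4, 1, -2]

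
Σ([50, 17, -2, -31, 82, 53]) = 50 + 17 + (-2) + (-31) + 82 + 53
= 169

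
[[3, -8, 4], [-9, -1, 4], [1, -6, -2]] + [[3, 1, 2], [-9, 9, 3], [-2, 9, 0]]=[[6, -7, 6], [-18, 8, 7], [-1, 3, -2]]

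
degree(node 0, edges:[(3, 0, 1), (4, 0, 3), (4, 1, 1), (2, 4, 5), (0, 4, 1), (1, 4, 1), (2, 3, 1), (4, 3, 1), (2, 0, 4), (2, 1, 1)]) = 4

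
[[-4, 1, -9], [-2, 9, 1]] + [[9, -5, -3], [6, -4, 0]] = [[5, -4, -12], [4, 5, 1]]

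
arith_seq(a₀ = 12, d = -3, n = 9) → a_0 = 12 + 0*-3 = 12
a_1 = 12 + 1*-3 = 9
a_2 = 12 + 2*-3 = 6
...
= [12, 9, 6, 3, 0, -3, -6, -9, -12]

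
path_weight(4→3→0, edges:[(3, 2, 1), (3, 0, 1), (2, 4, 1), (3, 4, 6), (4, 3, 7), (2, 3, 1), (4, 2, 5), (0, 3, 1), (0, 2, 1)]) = w(4→3)=7 + w(3→0)=1
= 8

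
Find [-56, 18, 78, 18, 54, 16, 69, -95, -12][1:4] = [18, 78, 18]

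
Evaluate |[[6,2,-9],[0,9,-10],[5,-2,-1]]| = 131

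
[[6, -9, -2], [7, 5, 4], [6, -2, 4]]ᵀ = [[6, 7, 6], [-9, 5, -2], [-2, 4, 4]]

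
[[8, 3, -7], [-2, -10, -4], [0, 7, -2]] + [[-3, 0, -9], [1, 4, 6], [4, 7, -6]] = [[5, 3, -16], [-1, -6, 2], [4, 14, -8]]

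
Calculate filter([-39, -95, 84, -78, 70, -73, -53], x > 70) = [84]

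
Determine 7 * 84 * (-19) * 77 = -860244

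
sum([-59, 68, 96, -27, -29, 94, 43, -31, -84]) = 71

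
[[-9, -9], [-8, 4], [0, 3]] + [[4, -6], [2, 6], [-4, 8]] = [[-5, -15], [-6, 10], [-4, 11]]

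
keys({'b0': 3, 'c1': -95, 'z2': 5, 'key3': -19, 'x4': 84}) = ['b0', 'c1', 'z2', 'key3', 'x4']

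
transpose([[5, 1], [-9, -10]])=[[5, -9], [1, -10]]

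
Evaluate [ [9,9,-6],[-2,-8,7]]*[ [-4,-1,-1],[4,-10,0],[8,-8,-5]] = [[-48, -51, 21], [32, 26, -33]]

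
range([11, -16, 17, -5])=33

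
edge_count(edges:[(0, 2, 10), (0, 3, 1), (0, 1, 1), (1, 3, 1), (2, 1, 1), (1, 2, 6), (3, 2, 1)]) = 7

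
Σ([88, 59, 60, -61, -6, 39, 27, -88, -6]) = 88 + 59 + 60 + (-61) + (-6) + 39 + 27 + (-88) + (-6)
= 112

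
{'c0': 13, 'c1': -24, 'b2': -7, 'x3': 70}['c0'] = 13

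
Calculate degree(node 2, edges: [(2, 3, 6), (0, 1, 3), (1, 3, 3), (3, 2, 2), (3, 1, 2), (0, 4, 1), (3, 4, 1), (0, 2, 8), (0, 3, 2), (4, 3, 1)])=incident: (2,3), (3,2), (0,2)
= 3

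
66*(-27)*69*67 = -8238186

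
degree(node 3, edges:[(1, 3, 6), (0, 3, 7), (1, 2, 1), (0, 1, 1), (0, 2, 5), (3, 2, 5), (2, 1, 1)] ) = incident: (1,3), (0,3), (3,2)
= 3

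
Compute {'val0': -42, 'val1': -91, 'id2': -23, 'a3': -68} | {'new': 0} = {'val0': -42, 'val1': -91, 'id2': -23, 'a3': -68, 'new': 0}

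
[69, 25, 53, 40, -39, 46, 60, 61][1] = 25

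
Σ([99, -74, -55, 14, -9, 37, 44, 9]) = 99 + (-74) + (-55) + 14 + (-9) + 37 + 44 + 9
= 65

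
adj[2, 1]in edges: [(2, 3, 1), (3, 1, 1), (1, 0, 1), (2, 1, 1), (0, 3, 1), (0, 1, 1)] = 1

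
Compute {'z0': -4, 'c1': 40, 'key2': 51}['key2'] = 51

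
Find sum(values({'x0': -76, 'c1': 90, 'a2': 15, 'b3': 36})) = (-76) + 90 + 15 + 36
= 65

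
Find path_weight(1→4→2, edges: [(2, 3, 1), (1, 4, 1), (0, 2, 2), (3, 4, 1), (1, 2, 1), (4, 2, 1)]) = w(1→4)=1 + w(4→2)=1
= 2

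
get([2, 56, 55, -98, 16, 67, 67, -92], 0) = 2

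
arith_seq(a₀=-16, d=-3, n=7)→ [-16, -19, -22, -25, -28, -31, -34]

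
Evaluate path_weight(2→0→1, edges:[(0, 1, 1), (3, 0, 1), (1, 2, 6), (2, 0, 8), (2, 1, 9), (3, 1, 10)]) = 9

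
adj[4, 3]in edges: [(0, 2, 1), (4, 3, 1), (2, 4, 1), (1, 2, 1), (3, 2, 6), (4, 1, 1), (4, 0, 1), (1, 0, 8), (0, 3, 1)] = 1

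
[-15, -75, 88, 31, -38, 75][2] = 88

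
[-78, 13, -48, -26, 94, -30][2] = -48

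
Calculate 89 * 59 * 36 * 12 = 2268432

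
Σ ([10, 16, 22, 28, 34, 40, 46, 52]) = 10 + 16 + 22 + 28 + 34 + 40 + 46 + 52
= 248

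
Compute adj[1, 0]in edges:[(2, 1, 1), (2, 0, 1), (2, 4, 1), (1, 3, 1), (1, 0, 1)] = 1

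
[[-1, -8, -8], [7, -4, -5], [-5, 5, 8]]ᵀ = [[-1, 7, -5], [-8, -4, 5], [-8, -5, 8]]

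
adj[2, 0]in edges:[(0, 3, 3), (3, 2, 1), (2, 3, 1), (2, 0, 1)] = 1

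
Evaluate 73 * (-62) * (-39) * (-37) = -6531018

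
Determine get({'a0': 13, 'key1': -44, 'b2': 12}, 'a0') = 13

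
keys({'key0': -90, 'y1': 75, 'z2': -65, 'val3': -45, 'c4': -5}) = ['key0', 'y1', 'z2', 'val3', 'c4']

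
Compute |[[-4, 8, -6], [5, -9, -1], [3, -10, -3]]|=166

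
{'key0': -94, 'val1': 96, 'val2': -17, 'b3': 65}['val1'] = 96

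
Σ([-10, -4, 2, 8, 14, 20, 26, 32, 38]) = 126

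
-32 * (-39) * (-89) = -111072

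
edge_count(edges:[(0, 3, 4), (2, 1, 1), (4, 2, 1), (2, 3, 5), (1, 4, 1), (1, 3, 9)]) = 6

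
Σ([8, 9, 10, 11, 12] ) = 50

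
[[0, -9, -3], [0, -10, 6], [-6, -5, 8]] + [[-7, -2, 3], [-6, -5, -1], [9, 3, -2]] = [[-7, -11, 0], [-6, -15, 5], [3, -2, 6]]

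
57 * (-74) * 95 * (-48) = 19234080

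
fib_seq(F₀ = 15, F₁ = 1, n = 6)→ [15, 1, 16, 17, 33, 50]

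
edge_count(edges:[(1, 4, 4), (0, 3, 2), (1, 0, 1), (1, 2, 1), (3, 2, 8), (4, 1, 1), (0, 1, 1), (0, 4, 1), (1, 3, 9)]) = 9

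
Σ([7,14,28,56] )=7 + 14 + 28 + 56
= 105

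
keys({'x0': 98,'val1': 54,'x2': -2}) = ['x0', 'val1', 'x2']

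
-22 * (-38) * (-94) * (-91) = 7151144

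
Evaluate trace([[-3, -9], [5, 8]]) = diagonal: (-3) + 8
= 5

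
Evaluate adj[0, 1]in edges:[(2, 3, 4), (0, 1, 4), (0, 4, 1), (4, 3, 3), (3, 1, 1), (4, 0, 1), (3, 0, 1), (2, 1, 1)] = 4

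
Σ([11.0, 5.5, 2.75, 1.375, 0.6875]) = 21.3125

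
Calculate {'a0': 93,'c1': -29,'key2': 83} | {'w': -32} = {'a0': 93, 'c1': -29, 'key2': 83, 'w': -32}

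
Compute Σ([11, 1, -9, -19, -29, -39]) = 11 + 1 + (-9) + (-19) + (-29) + (-39)
= -84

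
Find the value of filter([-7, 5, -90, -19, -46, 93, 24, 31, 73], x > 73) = keep x where x > 73: -7✗, 5✗, -90✗, -19✗, -46✗, 93✓, 24✗, 31✗, 73✗
= [93]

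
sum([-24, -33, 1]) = (-24) + (-33) + 1
= -56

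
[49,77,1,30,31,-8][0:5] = [49, 77, 1, 30, 31]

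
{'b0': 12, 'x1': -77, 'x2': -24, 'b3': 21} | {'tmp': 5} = {'b0': 12, 'x1': -77, 'x2': -24, 'b3': 21, 'tmp': 5}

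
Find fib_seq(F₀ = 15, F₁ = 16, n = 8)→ [15, 16, 31, 47, 78, 125, 203, 328]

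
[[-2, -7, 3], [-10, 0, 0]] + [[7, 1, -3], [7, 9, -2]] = [[5, -6, 0], [-3, 9, -2]]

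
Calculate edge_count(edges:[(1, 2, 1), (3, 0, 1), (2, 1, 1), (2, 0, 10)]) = 4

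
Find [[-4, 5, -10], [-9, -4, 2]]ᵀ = [[-4, -9], [5, -4], [-10, 2]]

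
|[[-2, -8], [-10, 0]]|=(-2)*(0) - (-8)*(-10)
= -80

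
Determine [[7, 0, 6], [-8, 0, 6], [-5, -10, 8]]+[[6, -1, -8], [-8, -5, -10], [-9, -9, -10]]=[[13, -1, -2], [-16, -5, -4], [-14, -19, -2]]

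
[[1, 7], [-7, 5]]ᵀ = [[1, -7], [7, 5]]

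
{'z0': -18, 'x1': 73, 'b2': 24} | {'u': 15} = {'z0': -18, 'x1': 73, 'b2': 24, 'u': 15}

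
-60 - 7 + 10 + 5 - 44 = -96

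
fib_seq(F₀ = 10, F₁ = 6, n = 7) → [10, 6, 16, 22, 38, 60, 98]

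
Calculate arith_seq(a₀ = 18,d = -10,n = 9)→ [18, 8, -2, -12, -22, -32, -42, -52, -62]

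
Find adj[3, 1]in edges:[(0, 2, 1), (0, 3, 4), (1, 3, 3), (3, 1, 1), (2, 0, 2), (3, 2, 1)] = 1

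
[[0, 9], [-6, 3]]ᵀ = [[0, -6], [9, 3]]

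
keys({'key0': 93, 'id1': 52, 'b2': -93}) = ['key0', 'id1', 'b2']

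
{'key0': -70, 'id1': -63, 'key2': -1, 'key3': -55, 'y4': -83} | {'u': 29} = {'key0': -70, 'id1': -63, 'key2': -1, 'key3': -55, 'y4': -83, 'u': 29}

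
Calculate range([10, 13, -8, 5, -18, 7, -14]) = 31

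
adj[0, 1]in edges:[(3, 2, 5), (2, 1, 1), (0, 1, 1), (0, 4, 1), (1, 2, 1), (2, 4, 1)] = 1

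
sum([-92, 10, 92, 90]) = 100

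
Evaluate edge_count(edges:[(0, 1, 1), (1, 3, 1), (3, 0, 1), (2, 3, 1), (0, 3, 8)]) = 5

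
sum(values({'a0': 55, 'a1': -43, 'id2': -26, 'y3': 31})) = 55 + (-43) + (-26) + 31
= 17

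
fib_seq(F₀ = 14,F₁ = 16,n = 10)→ F_2 = F_1 + F_0 = 30
F_3 = F_2 + F_1 = 46
F_4 = F_3 + F_2 = 76
...
= [14, 16, 30, 46, 76, 122, 198, 320, 518, 838]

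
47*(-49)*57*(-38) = 4988298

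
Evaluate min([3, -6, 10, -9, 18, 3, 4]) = -9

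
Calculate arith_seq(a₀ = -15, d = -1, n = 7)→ a_0 = -15 + 0*-1 = -15
a_1 = -15 + 1*-1 = -16
a_2 = -15 + 2*-1 = -17
...
= [-15, -16, -17, -18, -19, -20, -21]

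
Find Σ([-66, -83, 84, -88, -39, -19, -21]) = (-66) + (-83) + 84 + (-88) + (-39) + (-19) + (-21)
= -232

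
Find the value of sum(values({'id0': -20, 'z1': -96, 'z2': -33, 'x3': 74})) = (-20) + (-96) + (-33) + 74
= -75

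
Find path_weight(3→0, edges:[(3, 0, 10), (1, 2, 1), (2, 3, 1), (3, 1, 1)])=w(3→0)=10
= 10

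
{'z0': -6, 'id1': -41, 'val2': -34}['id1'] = -41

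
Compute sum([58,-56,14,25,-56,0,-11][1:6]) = slice → [-56, 14, 25, -56, 0]
(-56) + 14 + 25 + (-56) + 0
= -73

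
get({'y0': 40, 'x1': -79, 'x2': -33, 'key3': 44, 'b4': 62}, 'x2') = -33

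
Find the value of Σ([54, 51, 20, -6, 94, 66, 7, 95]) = 54 + 51 + 20 + (-6) + 94 + 66 + 7 + 95
= 381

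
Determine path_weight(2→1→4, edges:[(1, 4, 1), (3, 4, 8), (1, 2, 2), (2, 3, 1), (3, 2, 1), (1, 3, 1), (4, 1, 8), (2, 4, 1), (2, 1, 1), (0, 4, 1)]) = w(2→1)=1 + w(1→4)=1
= 2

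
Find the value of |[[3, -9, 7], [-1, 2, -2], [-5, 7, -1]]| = (1)*(3)*det([[2, -2], [7, -1]]) + (-1)*(-9)*det([[-1, -2], [-5, -1]]) + (1)*(7)*det([[-1, 2], [-5, 7]])
= 36 + -81 + 21
= -24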